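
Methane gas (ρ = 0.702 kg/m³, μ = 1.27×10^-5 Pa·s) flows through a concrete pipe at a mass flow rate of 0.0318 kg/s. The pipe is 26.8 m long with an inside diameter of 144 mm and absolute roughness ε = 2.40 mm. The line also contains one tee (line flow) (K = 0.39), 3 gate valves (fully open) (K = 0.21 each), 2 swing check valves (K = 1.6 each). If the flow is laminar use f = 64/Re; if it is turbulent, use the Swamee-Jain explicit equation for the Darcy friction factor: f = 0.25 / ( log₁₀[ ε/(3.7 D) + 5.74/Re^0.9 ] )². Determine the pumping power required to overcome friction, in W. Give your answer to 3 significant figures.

A = πD²/4 = π(0.144)²/4 = 0.01629 m²; mean velocity V = ṁ/(ρA) = 0.0318/(0.702 · 0.01629) = 2.781 m/s.
Reynolds number Re = ρVD/μ = 0.702 · 2.781 · 0.144 / 1.27e-05 = 2.214e+04.
Re > 4000 → turbulent. Relative roughness ε/D = 0.0024/0.144 = 0.0167. Swamee-Jain: f = 0.25/(log₁₀[0.0167/3.7 + 5.74/2.214e+04^0.9])² = 0.25/(log₁₀[0.0045 + 0.000705])² = 0.25/(-2.283)² = 0.04796.
Total minor-loss coefficient ΣK = 1·0.39 + 3·0.21 + 2·1.6 = 4.22.
ΔP = [f·L/D + ΣK]·(ρV²/2) = [0.04796·26.8/0.144 + 4.22]·(0.702·2.781²/2) = [8.925 + 4.22]·2.716 = 35.7 Pa.
Q = ṁ/ρ = 0.0318/0.702 = 0.0453 m³/s.
Pumping power P = QΔP = 0.0453·35.7 = 1.617 W = 1.62 W.

P ≈ 1.62 W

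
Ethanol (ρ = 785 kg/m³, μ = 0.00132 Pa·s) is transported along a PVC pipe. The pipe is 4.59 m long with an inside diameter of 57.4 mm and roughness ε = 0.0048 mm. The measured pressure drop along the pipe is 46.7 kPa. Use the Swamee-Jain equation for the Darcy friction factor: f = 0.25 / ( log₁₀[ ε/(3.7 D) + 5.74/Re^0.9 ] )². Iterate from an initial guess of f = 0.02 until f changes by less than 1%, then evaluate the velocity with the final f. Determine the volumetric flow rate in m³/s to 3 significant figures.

Q ≈ 0.0258 m³/s

Rearranging Darcy-Weisbach: V = √(2·ΔP·D/(f·L·ρ)). With ε/D = 4.8e-06/0.0574 = 8.36e-05, iterate starting from f = 0.02:
  f = 0.02 → V = √(2·4.67e+04·0.0574/(0.02·4.59·785)) = 8.625 m/s; Re = ρVD/μ = 2.944e+05; f → 0.01532
  f = 0.01532 → V = 9.855 m/s; Re = 3.364e+05; f → 0.01503
  f = 0.01503 → V = 9.949 m/s; Re = 3.396e+05; f → 0.01501
Converged (Δf/f < 1%). With the final f = 0.01501: V = √(2·4.67e+04·0.0574/(0.01501·4.59·785)) = 9.956 m/s.
Q = V·A = 9.956·(π/4·0.0574²) = 0.02576 m³/s = 0.0258 m³/s.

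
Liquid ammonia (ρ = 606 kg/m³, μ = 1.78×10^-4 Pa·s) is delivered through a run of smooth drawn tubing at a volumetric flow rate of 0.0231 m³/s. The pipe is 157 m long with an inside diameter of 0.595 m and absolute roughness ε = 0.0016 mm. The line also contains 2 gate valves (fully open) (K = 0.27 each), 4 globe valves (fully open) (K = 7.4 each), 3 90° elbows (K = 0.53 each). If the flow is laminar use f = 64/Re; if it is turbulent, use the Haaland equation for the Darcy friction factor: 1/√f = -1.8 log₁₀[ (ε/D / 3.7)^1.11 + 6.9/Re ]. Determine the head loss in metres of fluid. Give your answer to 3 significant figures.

h_f ≈ 0.0127 m

Cross-sectional area A = πD²/4 = π(0.595)²/4 = 0.2781 m²; mean velocity V = Q/A = 0.0231/0.2781 = 0.08308 m/s.
Reynolds number Re = ρVD/μ = 606 · 0.08308 · 0.595 / 0.000178 = 1.683e+05.
Re > 4000 → turbulent. Relative roughness ε/D = 1.6e-06/0.595 = 2.69e-06. Haaland: 1/√f = -1.8 log₁₀[(2.69e-06/3.7)^1.11 + 6.9/1.683e+05] = -1.8 log₁₀[1.54e-07 + 4.1e-05] = 7.894, so f = 0.01605.
Total minor-loss coefficient ΣK = 2·0.27 + 4·7.4 + 3·0.53 = 31.7.
ΔP = [f·L/D + ΣK]·(ρV²/2) = [0.01605·157/0.595 + 31.7]·(606·0.08308²/2) = [4.234 + 31.7]·2.091 = 75.21 Pa.
Head loss h_f = ΔP/(ρg) = 75.21/(606·9.81) = 0.0127 m.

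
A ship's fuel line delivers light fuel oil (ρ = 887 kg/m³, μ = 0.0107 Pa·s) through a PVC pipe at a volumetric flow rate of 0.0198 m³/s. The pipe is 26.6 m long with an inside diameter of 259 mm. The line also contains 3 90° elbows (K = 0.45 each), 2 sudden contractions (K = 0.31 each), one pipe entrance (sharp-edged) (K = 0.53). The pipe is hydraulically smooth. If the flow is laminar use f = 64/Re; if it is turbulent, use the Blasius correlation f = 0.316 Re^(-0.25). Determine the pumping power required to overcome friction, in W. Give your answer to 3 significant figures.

P ≈ 7.35 W

Cross-sectional area A = πD²/4 = π(0.259)²/4 = 0.05269 m²; mean velocity V = Q/A = 0.0198/0.05269 = 0.3758 m/s.
Reynolds number Re = ρVD/μ = 887 · 0.3758 · 0.259 / 0.0107 = 8069.
Re > 4000 → turbulent. Smooth-pipe (Blasius): f = 0.316 Re^(-0.25) = 0.316/(8069)^0.25 = 0.03334.
Total minor-loss coefficient ΣK = 3·0.45 + 2·0.31 + 1·0.53 = 2.5.
ΔP = [f·L/D + ΣK]·(ρV²/2) = [0.03334·26.6/0.259 + 2.5]·(887·0.3758²/2) = [3.424 + 2.5]·62.64 = 371.1 Pa.
Pumping power P = QΔP = 0.0198·371.1 = 7.348 W = 7.35 W.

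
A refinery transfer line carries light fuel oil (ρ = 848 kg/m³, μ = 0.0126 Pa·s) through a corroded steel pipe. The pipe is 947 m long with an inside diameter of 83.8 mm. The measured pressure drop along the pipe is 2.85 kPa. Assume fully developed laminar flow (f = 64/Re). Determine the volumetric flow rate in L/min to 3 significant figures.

For laminar flow, f = 64/Re with Re = ρVD/μ, so Darcy-Weisbach reduces to ΔP = 32μLV/D². Solving for V: V = ΔP·D²/(32μL) = 2850·(0.0838)²/(32·0.0126·947) = 0.05242 m/s.
Check: Re = ρVD/μ = 848·0.05242·0.0838/0.0126 = 295.6 < 2300, so the laminar assumption holds.
Q = V·A = 0.05242·(π/4·0.0838²) = 0.0002891 m³/s = 17.3 L/min.

Q ≈ 17.3 L/min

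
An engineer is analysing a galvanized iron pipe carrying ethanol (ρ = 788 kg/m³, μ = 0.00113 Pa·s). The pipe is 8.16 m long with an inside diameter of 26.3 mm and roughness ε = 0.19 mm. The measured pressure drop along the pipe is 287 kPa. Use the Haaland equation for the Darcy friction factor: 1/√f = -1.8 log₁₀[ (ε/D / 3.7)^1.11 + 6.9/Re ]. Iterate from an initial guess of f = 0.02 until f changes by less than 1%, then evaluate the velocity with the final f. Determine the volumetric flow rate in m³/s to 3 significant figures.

Q ≈ 0.00448 m³/s

Rearranging Darcy-Weisbach: V = √(2·ΔP·D/(f·L·ρ)). With ε/D = 0.00019/0.0263 = 0.00722, iterate starting from f = 0.02:
  f = 0.02 → V = √(2·2.87e+05·0.0263/(0.02·8.16·788)) = 10.83 m/s; Re = ρVD/μ = 1.987e+05; f → 0.03447
  f = 0.03447 → V = 8.253 m/s; Re = 1.514e+05; f → 0.03458
Converged (Δf/f < 1%). With the final f = 0.03458: V = √(2·2.87e+05·0.0263/(0.03458·8.16·788)) = 8.24 m/s.
Q = V·A = 8.24·(π/4·0.0263²) = 0.004477 m³/s = 0.00448 m³/s.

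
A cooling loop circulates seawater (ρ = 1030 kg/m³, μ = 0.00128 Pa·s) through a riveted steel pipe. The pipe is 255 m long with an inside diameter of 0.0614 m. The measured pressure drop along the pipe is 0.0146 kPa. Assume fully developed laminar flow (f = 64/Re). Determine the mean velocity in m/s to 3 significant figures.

For laminar flow, f = 64/Re with Re = ρVD/μ, so Darcy-Weisbach reduces to ΔP = 32μLV/D². Solving for V: V = ΔP·D²/(32μL) = 14.6·(0.0614)²/(32·0.00128·255) = 0.00527 m/s.
Check: Re = ρVD/μ = 1030·0.00527·0.0614/0.00128 = 260.4 < 2300, so the laminar assumption holds.

V ≈ 0.00527 m/s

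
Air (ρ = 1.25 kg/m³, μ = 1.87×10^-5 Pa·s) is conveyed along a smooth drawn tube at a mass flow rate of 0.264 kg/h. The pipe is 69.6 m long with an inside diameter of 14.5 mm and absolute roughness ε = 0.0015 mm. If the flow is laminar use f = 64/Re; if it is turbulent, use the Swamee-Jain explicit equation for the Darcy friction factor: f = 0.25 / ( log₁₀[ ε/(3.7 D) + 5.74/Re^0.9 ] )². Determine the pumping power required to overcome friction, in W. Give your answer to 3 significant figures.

ṁ = 0.264 kg/h = 0.264/3600 = 7.333e-05 kg/s.
A = πD²/4 = π(0.0145)²/4 = 0.0001651 m²; mean velocity V = ṁ/(ρA) = 7.333e-05/(1.25 · 0.0001651) = 0.3553 m/s.
Reynolds number Re = ρVD/μ = 1.25 · 0.3553 · 0.0145 / 1.87e-05 = 344.4.
Re < 2300 → laminar flow, so f = 64/Re = 64/344.4 = 0.1859 (the turbulent correlation is not needed).
Darcy-Weisbach: ΔP = f(L/D)(ρV²/2) = 0.1859·(69.6/0.0145)·(1.25·0.3553²/2) = 0.1859·4800·0.07889 = 70.38 Pa.
Q = ṁ/ρ = 7.333e-05/1.25 = 5.867e-05 m³/s.
Pumping power P = QΔP = 5.867e-05·70.38 = 0.004129 W = 0.00413 W.

P ≈ 0.00413 W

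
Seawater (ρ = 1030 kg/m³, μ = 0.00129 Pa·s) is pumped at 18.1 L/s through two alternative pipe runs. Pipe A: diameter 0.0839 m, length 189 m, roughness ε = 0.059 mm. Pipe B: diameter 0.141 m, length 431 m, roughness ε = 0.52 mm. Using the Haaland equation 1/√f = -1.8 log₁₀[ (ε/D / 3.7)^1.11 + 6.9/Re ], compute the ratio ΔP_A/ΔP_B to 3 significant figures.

ΔP_A/ΔP_B ≈ 4.01

Pipe A: V = Q/A = 0.0181/0.005529 = 3.274 m/s; Re = 2.193e+05; ε/D = 0.000703; Haaland → f = 0.01952; ΔP_A = f(L/D)(ρV²/2) = 2.427e+05 Pa.
Pipe B: V = Q/A = 0.0181/0.01561 = 1.159 m/s; Re = 1.305e+05; ε/D = 0.00369; Haaland → f = 0.0286; ΔP_B = f(L/D)(ρV²/2) = 6.05e+04 Pa.
ΔP_A/ΔP_B = 2.427e+05/6.05e+04 = 4.01.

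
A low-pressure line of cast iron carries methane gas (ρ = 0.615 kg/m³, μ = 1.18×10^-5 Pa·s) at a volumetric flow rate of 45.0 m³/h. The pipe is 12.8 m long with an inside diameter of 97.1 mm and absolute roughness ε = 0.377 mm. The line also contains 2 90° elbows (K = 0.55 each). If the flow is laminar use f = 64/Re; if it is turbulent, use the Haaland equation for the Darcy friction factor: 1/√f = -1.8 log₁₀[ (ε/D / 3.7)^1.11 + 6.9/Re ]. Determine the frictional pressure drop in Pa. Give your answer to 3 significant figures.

Q = 45.0 m³/h = 45.0/3600 = 0.0125 m³/s.
Cross-sectional area A = πD²/4 = π(0.0971)²/4 = 0.007405 m²; mean velocity V = Q/A = 0.0125/0.007405 = 1.688 m/s.
Reynolds number Re = ρVD/μ = 0.615 · 1.688 · 0.0971 / 1.18e-05 = 8543.
Re > 4000 → turbulent. Relative roughness ε/D = 0.000377/0.0971 = 0.00388. Haaland: 1/√f = -1.8 log₁₀[(0.00388/3.7)^1.11 + 6.9/8543] = -1.8 log₁₀[0.000493 + 0.000808] = 5.194, so f = 0.03706.
Total minor-loss coefficient ΣK = 2·0.55 = 1.1.
ΔP = [f·L/D + ΣK]·(ρV²/2) = [0.03706·12.8/0.0971 + 1.1]·(0.615·1.688²/2) = [4.886 + 1.1]·0.8762 = 5.245 Pa.

ΔP ≈ 5.24 Pa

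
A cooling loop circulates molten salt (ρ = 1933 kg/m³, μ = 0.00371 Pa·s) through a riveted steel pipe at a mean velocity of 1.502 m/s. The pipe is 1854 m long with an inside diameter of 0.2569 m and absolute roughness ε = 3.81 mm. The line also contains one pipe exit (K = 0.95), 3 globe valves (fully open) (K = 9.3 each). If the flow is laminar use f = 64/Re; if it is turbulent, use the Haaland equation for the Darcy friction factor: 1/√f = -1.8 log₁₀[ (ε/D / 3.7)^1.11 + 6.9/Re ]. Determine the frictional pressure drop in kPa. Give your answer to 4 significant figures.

ΔP ≈ 752.4 kPa

Reynolds number Re = ρVD/μ = 1933 · 1.502 · 0.2569 / 0.00371 = 2.01e+05.
Re > 4000 → turbulent. Relative roughness ε/D = 0.00381/0.2569 = 0.0148. Haaland: 1/√f = -1.8 log₁₀[(0.0148/3.7)^1.11 + 6.9/2.01e+05] = -1.8 log₁₀[0.00218 + 3.43e-05] = 4.777, so f = 0.04382.
Total minor-loss coefficient ΣK = 1·0.95 + 3·9.3 = 28.9.
ΔP = [f·L/D + ΣK]·(ρV²/2) = [0.04382·1854/0.2569 + 28.9]·(1933·1.502²/2) = [316.2 + 28.9]·2180 = 7.524e+05 Pa.
ΔP = 7.524e+05 Pa = 752.4 kPa.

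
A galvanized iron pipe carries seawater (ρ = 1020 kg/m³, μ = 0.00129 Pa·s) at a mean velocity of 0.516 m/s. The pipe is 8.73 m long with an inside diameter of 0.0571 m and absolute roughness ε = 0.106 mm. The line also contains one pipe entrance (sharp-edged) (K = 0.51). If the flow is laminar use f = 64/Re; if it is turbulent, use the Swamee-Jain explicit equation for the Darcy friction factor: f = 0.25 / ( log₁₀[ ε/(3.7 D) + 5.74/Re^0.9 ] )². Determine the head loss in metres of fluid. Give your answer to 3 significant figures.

Reynolds number Re = ρVD/μ = 1020 · 0.516 · 0.0571 / 0.00129 = 2.33e+04.
Re > 4000 → turbulent. Relative roughness ε/D = 0.000106/0.0571 = 0.00186. Swamee-Jain: f = 0.25/(log₁₀[0.00186/3.7 + 5.74/2.33e+04^0.9])² = 0.25/(log₁₀[0.000502 + 0.000674])² = 0.25/(-2.93)² = 0.02912.
Total minor-loss coefficient ΣK = 1·0.51 = 0.51.
ΔP = [f·L/D + ΣK]·(ρV²/2) = [0.02912·8.73/0.0571 + 0.51]·(1020·0.516²/2) = [4.453 + 0.51]·135.8 = 673.9 Pa.
Head loss h_f = ΔP/(ρg) = 673.9/(1020·9.81) = 0.0673 m.

h_f ≈ 0.0673 m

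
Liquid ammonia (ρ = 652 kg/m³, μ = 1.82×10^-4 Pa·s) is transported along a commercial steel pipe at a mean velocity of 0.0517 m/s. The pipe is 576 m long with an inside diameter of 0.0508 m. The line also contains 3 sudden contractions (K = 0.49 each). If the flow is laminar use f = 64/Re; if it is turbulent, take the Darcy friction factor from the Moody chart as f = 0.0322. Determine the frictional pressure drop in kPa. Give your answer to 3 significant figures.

ΔP ≈ 0.319 kPa

Reynolds number Re = ρVD/μ = 652 · 0.0517 · 0.0508 / 0.000182 = 9409.
Re > 4000 → turbulent; use the Moody-chart value f = 0.0322.
Total minor-loss coefficient ΣK = 3·0.49 = 1.47.
ΔP = [f·L/D + ΣK]·(ρV²/2) = [0.0322·576/0.0508 + 1.47]·(652·0.0517²/2) = [365.1 + 1.47]·0.8714 = 319.4 Pa.
ΔP = 319.4 Pa = 0.319 kPa.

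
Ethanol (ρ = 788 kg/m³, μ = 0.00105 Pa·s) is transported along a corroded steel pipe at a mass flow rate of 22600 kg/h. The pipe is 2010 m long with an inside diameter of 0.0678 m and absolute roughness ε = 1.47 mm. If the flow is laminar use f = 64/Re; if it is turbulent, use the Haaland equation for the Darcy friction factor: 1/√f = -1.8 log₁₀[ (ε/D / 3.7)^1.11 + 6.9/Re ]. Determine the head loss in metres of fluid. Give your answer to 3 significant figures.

ṁ = 22600 kg/h = 22600/3600 = 6.278 kg/s.
A = πD²/4 = π(0.0678)²/4 = 0.00361 m²; mean velocity V = ṁ/(ρA) = 6.278/(788 · 0.00361) = 2.207 m/s.
Reynolds number Re = ρVD/μ = 788 · 2.207 · 0.0678 / 0.00105 = 1.123e+05.
Re > 4000 → turbulent. Relative roughness ε/D = 0.00147/0.0678 = 0.0217. Haaland: 1/√f = -1.8 log₁₀[(0.0217/3.7)^1.11 + 6.9/1.123e+05] = -1.8 log₁₀[0.00333 + 6.15e-05] = 4.445, so f = 0.0506.
Darcy-Weisbach: ΔP = f(L/D)(ρV²/2) = 0.0506·(2010/0.0678)·(788·2.207²/2) = 0.0506·2.965e+04·1918 = 2.878e+06 Pa.
Head loss h_f = ΔP/(ρg) = 2.878e+06/(788·9.81) = 372 m.

h_f ≈ 372 m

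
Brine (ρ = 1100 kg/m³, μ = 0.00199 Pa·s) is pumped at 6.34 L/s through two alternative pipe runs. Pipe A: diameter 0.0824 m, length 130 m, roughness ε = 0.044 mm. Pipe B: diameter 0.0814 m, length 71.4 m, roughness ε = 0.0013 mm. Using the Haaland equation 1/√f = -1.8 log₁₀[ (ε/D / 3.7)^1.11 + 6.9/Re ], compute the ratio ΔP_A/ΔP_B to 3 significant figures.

ΔP_A/ΔP_B ≈ 1.86

Pipe A: V = Q/A = 0.00634/0.005333 = 1.189 m/s; Re = 5.415e+04; ε/D = 0.000534; Haaland → f = 0.02207; ΔP_A = f(L/D)(ρV²/2) = 2.706e+04 Pa.
Pipe B: V = Q/A = 0.00634/0.005204 = 1.218 m/s; Re = 5.482e+04; ε/D = 1.6e-05; Haaland → f = 0.02033; ΔP_B = f(L/D)(ρV²/2) = 1.456e+04 Pa.
ΔP_A/ΔP_B = 2.706e+04/1.456e+04 = 1.86.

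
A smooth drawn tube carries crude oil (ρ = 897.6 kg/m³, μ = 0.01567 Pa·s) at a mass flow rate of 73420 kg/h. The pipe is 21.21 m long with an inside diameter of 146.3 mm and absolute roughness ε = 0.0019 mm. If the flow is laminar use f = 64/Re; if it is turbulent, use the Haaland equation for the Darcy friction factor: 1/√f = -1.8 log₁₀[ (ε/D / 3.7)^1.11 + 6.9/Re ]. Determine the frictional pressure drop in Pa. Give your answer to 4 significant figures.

ṁ = 73420 kg/h = 73420/3600 = 20.39 kg/s.
A = πD²/4 = π(0.1463)²/4 = 0.01681 m²; mean velocity V = ṁ/(ρA) = 20.39/(897.6 · 0.01681) = 1.352 m/s.
Reynolds number Re = ρVD/μ = 897.6 · 1.352 · 0.1463 / 0.0157 = 1.133e+04.
Re > 4000 → turbulent. Relative roughness ε/D = 1.9e-06/0.1463 = 1.3e-05. Haaland: 1/√f = -1.8 log₁₀[(1.3e-05/3.7)^1.11 + 6.9/1.133e+04] = -1.8 log₁₀[8.82e-07 + 0.000609] = 5.786, so f = 0.02987.
Darcy-Weisbach: ΔP = f(L/D)(ρV²/2) = 0.02987·(21.21/0.1463)·(897.6·1.352²/2) = 0.02987·145·819.9 = 3550 Pa.

ΔP ≈ 3550 Pa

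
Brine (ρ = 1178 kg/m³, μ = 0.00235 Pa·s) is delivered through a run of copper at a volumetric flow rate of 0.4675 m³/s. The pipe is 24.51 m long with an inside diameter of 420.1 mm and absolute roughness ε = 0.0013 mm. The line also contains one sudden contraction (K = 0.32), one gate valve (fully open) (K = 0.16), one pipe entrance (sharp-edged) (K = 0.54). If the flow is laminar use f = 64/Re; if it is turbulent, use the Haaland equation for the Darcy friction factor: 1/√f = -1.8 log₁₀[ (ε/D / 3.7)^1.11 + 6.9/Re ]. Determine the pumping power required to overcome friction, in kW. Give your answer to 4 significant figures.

Cross-sectional area A = πD²/4 = π(0.4201)²/4 = 0.1386 m²; mean velocity V = Q/A = 0.4675/0.1386 = 3.373 m/s.
Reynolds number Re = ρVD/μ = 1178 · 3.373 · 0.4201 / 0.00235 = 7.103e+05.
Re > 4000 → turbulent. Relative roughness ε/D = 1.3e-06/0.4201 = 3.09e-06. Haaland: 1/√f = -1.8 log₁₀[(3.09e-06/3.7)^1.11 + 6.9/7.103e+05] = -1.8 log₁₀[1.79e-07 + 9.71e-06] = 9.008, so f = 0.01232.
Total minor-loss coefficient ΣK = 1·0.32 + 1·0.16 + 1·0.54 = 1.02.
ΔP = [f·L/D + ΣK]·(ρV²/2) = [0.01232·24.51/0.4201 + 1.02]·(1178·3.373²/2) = [0.719 + 1.02]·6700 = 1.165e+04 Pa.
Pumping power P = QΔP = 0.4675·1.165e+04 = 5447.0 W = 5.447 kW.

P ≈ 5.447 kW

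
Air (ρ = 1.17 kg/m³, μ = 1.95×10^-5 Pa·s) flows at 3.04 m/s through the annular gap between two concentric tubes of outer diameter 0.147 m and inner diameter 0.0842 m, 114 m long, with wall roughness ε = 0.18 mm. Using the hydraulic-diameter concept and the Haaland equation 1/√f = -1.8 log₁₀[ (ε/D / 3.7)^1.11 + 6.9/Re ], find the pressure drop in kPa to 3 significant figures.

Hydraulic diameter D_h = 4A/P = D_o - D_i = 0.147 - 0.0842 = 0.0628 m.
Re = ρVD_h/μ = 1.17·3.04·0.0628/1.95e-05 = 1.145e+04.
ε/D_h = 0.00018/0.0628 = 0.00287; Haaland gives 1/√f = -1.8 log₁₀[0.000352+0.000602] = 5.436, so f = 0.03384.
ΔP = f(L/D_h)(ρV²/2) = 0.03384·114/0.0628·5.406 = 332.1 Pa.
ΔP = 0.332 kPa.

ΔP ≈ 0.332 kPa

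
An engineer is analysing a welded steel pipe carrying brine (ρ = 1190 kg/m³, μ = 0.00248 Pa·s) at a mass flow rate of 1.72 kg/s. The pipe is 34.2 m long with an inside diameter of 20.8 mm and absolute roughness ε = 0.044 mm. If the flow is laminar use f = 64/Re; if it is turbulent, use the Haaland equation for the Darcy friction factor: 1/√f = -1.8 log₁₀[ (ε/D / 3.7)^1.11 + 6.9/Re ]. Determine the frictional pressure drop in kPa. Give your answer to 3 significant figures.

ΔP ≈ 477 kPa

A = πD²/4 = π(0.0208)²/4 = 0.0003398 m²; mean velocity V = ṁ/(ρA) = 1.72/(1190 · 0.0003398) = 4.254 m/s.
Reynolds number Re = ρVD/μ = 1190 · 4.254 · 0.0208 / 0.00248 = 4.245e+04.
Re > 4000 → turbulent. Relative roughness ε/D = 4.4e-05/0.0208 = 0.00212. Haaland: 1/√f = -1.8 log₁₀[(0.00212/3.7)^1.11 + 6.9/4.245e+04] = -1.8 log₁₀[0.000251 + 0.000163] = 6.089, so f = 0.02697.
Darcy-Weisbach: ΔP = f(L/D)(ρV²/2) = 0.02697·(34.2/0.0208)·(1190·4.254²/2) = 0.02697·1644·1.077e+04 = 4.774e+05 Pa.
ΔP = 4.774e+05 Pa = 477 kPa.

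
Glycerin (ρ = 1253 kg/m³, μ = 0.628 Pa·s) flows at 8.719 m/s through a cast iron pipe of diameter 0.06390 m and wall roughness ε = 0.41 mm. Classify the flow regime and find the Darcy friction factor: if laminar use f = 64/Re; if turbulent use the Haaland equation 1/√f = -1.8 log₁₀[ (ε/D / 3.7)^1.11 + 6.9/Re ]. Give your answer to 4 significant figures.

Re = ρVD/μ = 1253·8.719·0.0639/0.628 = 1112.
Re < 2300 → laminar, so f = 64/Re = 0.05757 (roughness is irrelevant in laminar flow).

f ≈ 0.05757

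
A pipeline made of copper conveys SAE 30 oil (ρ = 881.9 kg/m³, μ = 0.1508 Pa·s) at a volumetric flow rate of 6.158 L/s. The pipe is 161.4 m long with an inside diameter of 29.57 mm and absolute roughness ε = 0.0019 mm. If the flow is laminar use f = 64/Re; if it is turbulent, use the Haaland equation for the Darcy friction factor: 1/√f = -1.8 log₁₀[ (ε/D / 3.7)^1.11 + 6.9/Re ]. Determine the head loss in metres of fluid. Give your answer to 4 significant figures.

h_f ≈ 923.2 m

Q = 6.158 L/s = 6.158/1000 = 0.006158 m³/s.
Cross-sectional area A = πD²/4 = π(0.02957)²/4 = 0.0006867 m²; mean velocity V = Q/A = 0.006158/0.0006867 = 8.967 m/s.
Reynolds number Re = ρVD/μ = 881.9 · 8.967 · 0.02957 / 0.151 = 1551.
Re < 2300 → laminar flow, so f = 64/Re = 64/1551 = 0.04127 (the turbulent correlation is not needed).
Darcy-Weisbach: ΔP = f(L/D)(ρV²/2) = 0.04127·(161.4/0.02957)·(881.9·8.967²/2) = 0.04127·5458·3.546e+04 = 7.987e+06 Pa.
Head loss h_f = ΔP/(ρg) = 7.987e+06/(881.9·9.81) = 923.2 m.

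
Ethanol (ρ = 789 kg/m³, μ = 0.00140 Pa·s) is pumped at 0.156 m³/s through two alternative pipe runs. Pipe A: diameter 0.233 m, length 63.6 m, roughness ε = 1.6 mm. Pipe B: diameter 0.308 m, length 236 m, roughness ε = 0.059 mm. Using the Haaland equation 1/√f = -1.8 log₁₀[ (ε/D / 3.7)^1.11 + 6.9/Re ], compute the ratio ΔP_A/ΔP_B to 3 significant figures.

Pipe A: V = Q/A = 0.156/0.04264 = 3.659 m/s; Re = 4.804e+05; ε/D = 0.00687; Haaland → f = 0.03372; ΔP_A = f(L/D)(ρV²/2) = 4.861e+04 Pa.
Pipe B: V = Q/A = 0.156/0.07451 = 2.094 m/s; Re = 3.634e+05; ε/D = 0.000192; Haaland → f = 0.01567; ΔP_B = f(L/D)(ρV²/2) = 2.077e+04 Pa.
ΔP_A/ΔP_B = 4.861e+04/2.077e+04 = 2.34.

ΔP_A/ΔP_B ≈ 2.34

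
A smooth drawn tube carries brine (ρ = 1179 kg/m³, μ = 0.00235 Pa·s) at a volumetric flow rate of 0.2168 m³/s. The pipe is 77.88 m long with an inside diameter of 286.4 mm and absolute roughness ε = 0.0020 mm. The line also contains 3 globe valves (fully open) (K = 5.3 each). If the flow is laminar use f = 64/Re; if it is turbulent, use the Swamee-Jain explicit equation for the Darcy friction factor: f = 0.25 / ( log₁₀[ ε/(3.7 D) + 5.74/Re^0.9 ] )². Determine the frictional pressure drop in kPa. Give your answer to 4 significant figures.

Cross-sectional area A = πD²/4 = π(0.2864)²/4 = 0.06442 m²; mean velocity V = Q/A = 0.2168/0.06442 = 3.365 m/s.
Reynolds number Re = ρVD/μ = 1179 · 3.365 · 0.2864 / 0.00235 = 4.836e+05.
Re > 4000 → turbulent. Relative roughness ε/D = 2e-06/0.2864 = 6.98e-06. Swamee-Jain: f = 0.25/(log₁₀[6.98e-06/3.7 + 5.74/4.836e+05^0.9])² = 0.25/(log₁₀[1.89e-06 + 4.39e-05])² = 0.25/(-4.339)² = 0.01328.
Total minor-loss coefficient ΣK = 3·5.3 = 15.9.
ΔP = [f·L/D + ΣK]·(ρV²/2) = [0.01328·77.88/0.2864 + 15.9]·(1179·3.365²/2) = [3.611 + 15.9]·6676 = 1.303e+05 Pa.
ΔP = 1.303e+05 Pa = 130.3 kPa.

ΔP ≈ 130.3 kPa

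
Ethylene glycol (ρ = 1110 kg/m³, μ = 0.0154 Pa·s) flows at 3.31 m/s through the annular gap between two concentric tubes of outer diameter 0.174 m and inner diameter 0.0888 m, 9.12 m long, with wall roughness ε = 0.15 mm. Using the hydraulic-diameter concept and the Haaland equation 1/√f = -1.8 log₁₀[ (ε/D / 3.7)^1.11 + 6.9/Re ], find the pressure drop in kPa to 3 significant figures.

Hydraulic diameter D_h = 4A/P = D_o - D_i = 0.174 - 0.0888 = 0.0852 m.
Re = ρVD_h/μ = 1110·3.31·0.0852/0.0154 = 2.033e+04.
ε/D_h = 0.00015/0.0852 = 0.00176; Haaland gives 1/√f = -1.8 log₁₀[0.000205+0.000339] = 5.875, so f = 0.02897.
ΔP = f(L/D_h)(ρV²/2) = 0.02897·9.12/0.0852·6081 = 1.886e+04 Pa.
ΔP = 18.9 kPa.

ΔP ≈ 18.9 kPa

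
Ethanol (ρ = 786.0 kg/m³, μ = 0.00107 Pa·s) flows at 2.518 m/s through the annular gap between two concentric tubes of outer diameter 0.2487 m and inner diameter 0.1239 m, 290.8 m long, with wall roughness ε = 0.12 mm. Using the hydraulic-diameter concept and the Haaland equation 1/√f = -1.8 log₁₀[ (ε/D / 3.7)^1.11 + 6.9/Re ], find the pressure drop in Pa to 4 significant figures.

Hydraulic diameter D_h = 4A/P = D_o - D_i = 0.2487 - 0.1239 = 0.1248 m.
Re = ρVD_h/μ = 786·2.518·0.1248/0.00107 = 2.308e+05.
ε/D_h = 0.00012/0.1248 = 0.000962; Haaland gives 1/√f = -1.8 log₁₀[0.000105+2.99e-05] = 6.967, so f = 0.0206.
ΔP = f(L/D_h)(ρV²/2) = 0.0206·290.8/0.1248·2492 = 1.196e+05 Pa.

ΔP ≈ 119600 Pa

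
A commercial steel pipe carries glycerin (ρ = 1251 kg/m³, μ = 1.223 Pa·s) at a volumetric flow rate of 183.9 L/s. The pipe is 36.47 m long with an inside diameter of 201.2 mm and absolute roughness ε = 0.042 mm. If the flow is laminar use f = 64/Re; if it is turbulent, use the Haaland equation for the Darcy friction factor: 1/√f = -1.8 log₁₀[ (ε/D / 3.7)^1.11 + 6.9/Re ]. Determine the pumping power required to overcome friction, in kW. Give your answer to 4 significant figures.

P ≈ 37.50 kW

Q = 183.9 L/s = 183.9/1000 = 0.1839 m³/s.
Cross-sectional area A = πD²/4 = π(0.2012)²/4 = 0.03179 m²; mean velocity V = Q/A = 0.1839/0.03179 = 5.784 m/s.
Reynolds number Re = ρVD/μ = 1251 · 5.784 · 0.2012 / 1.22 = 1190.
Re < 2300 → laminar flow, so f = 64/Re = 64/1190 = 0.05376 (the turbulent correlation is not needed).
Darcy-Weisbach: ΔP = f(L/D)(ρV²/2) = 0.05376·(36.47/0.2012)·(1251·5.784²/2) = 0.05376·181.3·2.093e+04 = 2.039e+05 Pa.
Pumping power P = QΔP = 0.1839·2.039e+05 = 37504 W = 37.50 kW.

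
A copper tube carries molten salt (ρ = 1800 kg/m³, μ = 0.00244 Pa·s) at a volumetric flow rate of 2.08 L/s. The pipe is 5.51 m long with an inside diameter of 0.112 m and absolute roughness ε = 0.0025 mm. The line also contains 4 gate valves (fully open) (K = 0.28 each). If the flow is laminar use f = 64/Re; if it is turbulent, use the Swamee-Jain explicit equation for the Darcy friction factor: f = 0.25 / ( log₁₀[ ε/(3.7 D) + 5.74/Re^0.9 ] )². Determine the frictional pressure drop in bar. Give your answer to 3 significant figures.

ΔP ≈ 9.78×10^-4 bar

Q = 2.08 L/s = 2.08/1000 = 0.00208 m³/s.
Cross-sectional area A = πD²/4 = π(0.112)²/4 = 0.009852 m²; mean velocity V = Q/A = 0.00208/0.009852 = 0.2111 m/s.
Reynolds number Re = ρVD/μ = 1800 · 0.2111 · 0.112 / 0.00244 = 1.744e+04.
Re > 4000 → turbulent. Relative roughness ε/D = 2.5e-06/0.112 = 2.23e-05. Swamee-Jain: f = 0.25/(log₁₀[2.23e-05/3.7 + 5.74/1.744e+04^0.9])² = 0.25/(log₁₀[6.03e-06 + 0.000874])² = 0.25/(-3.056)² = 0.02678.
Total minor-loss coefficient ΣK = 4·0.28 = 1.12.
ΔP = [f·L/D + ΣK]·(ρV²/2) = [0.02678·5.51/0.112 + 1.12]·(1800·0.2111²/2) = [1.317 + 1.12]·40.12 = 97.78 Pa.
ΔP = 97.78 Pa = 9.78×10^-4 bar.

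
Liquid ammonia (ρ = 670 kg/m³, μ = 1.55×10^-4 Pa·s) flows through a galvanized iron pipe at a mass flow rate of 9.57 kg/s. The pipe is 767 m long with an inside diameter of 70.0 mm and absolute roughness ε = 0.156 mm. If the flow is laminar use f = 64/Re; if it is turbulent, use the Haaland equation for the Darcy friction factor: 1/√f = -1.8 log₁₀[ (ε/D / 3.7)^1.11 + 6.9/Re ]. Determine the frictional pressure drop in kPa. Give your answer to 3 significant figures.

ΔP ≈ 1230 kPa

A = πD²/4 = π(0.07)²/4 = 0.003848 m²; mean velocity V = ṁ/(ρA) = 9.57/(670 · 0.003848) = 3.712 m/s.
Reynolds number Re = ρVD/μ = 670 · 3.712 · 0.07 / 0.000155 = 1.123e+06.
Re > 4000 → turbulent. Relative roughness ε/D = 0.000156/0.07 = 0.00223. Haaland: 1/√f = -1.8 log₁₀[(0.00223/3.7)^1.11 + 6.9/1.123e+06] = -1.8 log₁₀[0.000266 + 6.14e-06] = 6.416, so f = 0.02429.
Darcy-Weisbach: ΔP = f(L/D)(ρV²/2) = 0.02429·(767/0.07)·(670·3.712²/2) = 0.02429·1.096e+04·4615 = 1.228e+06 Pa.
ΔP = 1.228e+06 Pa = 1230 kPa.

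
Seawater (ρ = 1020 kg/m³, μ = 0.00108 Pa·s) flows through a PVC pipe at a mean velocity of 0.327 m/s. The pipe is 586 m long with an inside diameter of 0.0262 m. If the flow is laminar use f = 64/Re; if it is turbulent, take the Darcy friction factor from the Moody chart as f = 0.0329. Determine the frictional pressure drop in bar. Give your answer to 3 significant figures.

Reynolds number Re = ρVD/μ = 1020 · 0.327 · 0.0262 / 0.00108 = 8091.
Re > 4000 → turbulent; use the Moody-chart value f = 0.0329.
Darcy-Weisbach: ΔP = f(L/D)(ρV²/2) = 0.0329·(586/0.0262)·(1020·0.327²/2) = 0.0329·2.237e+04·54.53 = 4.013e+04 Pa.
ΔP = 4.013e+04 Pa = 0.401 bar.

ΔP ≈ 0.401 bar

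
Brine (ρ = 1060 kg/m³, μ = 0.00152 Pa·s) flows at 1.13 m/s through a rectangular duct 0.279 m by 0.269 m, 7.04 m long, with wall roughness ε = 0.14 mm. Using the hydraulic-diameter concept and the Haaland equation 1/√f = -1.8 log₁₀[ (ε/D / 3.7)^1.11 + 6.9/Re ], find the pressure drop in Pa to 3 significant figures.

ΔP ≈ 323 Pa

Hydraulic diameter D_h = 4A/P = 4·(0.279·0.269)/(2·(0.279+0.269)) = 0.3002/1.096 = 0.2739 m.
Re = ρVD_h/μ = 1060·1.13·0.2739/0.00152 = 2.158e+05.
ε/D_h = 0.00014/0.2739 = 0.000511; Haaland gives 1/√f = -1.8 log₁₀[5.2e-05+3.2e-05] = 7.337, so f = 0.01858.
ΔP = f(L/D_h)(ρV²/2) = 0.01858·7.04/0.2739·676.8 = 323.1 Pa.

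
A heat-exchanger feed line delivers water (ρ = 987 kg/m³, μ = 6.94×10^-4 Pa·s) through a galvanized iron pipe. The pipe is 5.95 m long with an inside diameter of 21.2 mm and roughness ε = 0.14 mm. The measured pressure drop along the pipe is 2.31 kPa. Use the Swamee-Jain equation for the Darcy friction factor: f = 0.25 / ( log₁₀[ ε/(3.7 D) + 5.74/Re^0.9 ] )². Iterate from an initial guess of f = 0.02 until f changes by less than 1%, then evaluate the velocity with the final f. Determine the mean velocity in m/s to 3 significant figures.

Rearranging Darcy-Weisbach: V = √(2·ΔP·D/(f·L·ρ)). With ε/D = 0.00014/0.0212 = 0.0066, iterate starting from f = 0.02:
  f = 0.02 → V = √(2·2310·0.0212/(0.02·5.95·987)) = 0.9132 m/s; Re = ρVD/μ = 2.753e+04; f → 0.03625
  f = 0.03625 → V = 0.6783 m/s; Re = 2.045e+04; f → 0.03713
  f = 0.03713 → V = 0.6702 m/s; Re = 2.021e+04; f → 0.03717
Converged (Δf/f < 1%). With the final f = 0.03717: V = √(2·2310·0.0212/(0.03717·5.95·987)) = 0.6698 m/s.

V ≈ 0.670 m/s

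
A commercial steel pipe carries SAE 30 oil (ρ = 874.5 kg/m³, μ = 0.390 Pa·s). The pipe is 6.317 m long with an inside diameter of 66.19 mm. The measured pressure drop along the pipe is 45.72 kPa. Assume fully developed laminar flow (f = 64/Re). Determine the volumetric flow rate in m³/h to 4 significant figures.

Q ≈ 31.47 m³/h

For laminar flow, f = 64/Re with Re = ρVD/μ, so Darcy-Weisbach reduces to ΔP = 32μLV/D². Solving for V: V = ΔP·D²/(32μL) = 4.572e+04·(0.06619)²/(32·0.39·6.317) = 2.541 m/s.
Check: Re = ρVD/μ = 874.5·2.541·0.06619/0.39 = 377.1 < 2300, so the laminar assumption holds.
Q = V·A = 2.541·(π/4·0.06619²) = 0.008743 m³/s = 31.47 m³/h.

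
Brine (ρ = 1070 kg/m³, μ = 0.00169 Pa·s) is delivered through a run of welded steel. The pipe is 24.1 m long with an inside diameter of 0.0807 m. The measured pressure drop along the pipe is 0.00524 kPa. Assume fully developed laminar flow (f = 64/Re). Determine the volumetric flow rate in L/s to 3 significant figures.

For laminar flow, f = 64/Re with Re = ρVD/μ, so Darcy-Weisbach reduces to ΔP = 32μLV/D². Solving for V: V = ΔP·D²/(32μL) = 5.24·(0.0807)²/(32·0.00169·24.1) = 0.02618 m/s.
Check: Re = ρVD/μ = 1070·0.02618·0.0807/0.00169 = 1338 < 2300, so the laminar assumption holds.
Q = V·A = 0.02618·(π/4·0.0807²) = 0.0001339 m³/s = 0.134 L/s.

Q ≈ 0.134 L/s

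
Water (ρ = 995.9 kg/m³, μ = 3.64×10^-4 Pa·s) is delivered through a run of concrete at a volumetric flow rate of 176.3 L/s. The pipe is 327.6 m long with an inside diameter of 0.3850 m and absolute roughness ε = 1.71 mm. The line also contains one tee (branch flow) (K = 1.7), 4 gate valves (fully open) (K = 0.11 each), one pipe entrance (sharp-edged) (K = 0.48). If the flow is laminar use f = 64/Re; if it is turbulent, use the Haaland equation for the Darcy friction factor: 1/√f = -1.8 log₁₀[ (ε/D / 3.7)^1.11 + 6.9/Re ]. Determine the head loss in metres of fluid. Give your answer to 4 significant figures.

h_f ≈ 3.233 m

Q = 176.3 L/s = 176.3/1000 = 0.1763 m³/s.
Cross-sectional area A = πD²/4 = π(0.385)²/4 = 0.1164 m²; mean velocity V = Q/A = 0.1763/0.1164 = 1.514 m/s.
Reynolds number Re = ρVD/μ = 995.9 · 1.514 · 0.385 / 0.000364 = 1.595e+06.
Re > 4000 → turbulent. Relative roughness ε/D = 0.00171/0.385 = 0.00444. Haaland: 1/√f = -1.8 log₁₀[(0.00444/3.7)^1.11 + 6.9/1.595e+06] = -1.8 log₁₀[0.000573 + 4.33e-06] = 5.83, so f = 0.02943.
Total minor-loss coefficient ΣK = 1·1.7 + 4·0.11 + 1·0.48 = 2.62.
ΔP = [f·L/D + ΣK]·(ρV²/2) = [0.02943·327.6/0.385 + 2.62]·(995.9·1.514²/2) = [25.04 + 2.62]·1142 = 3.159e+04 Pa.
Head loss h_f = ΔP/(ρg) = 3.159e+04/(995.9·9.81) = 3.233 m.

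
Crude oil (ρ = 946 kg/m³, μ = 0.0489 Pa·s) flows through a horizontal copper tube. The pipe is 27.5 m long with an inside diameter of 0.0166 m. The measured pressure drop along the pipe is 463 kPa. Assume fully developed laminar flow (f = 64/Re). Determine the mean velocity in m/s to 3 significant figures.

V ≈ 2.96 m/s

For laminar flow, f = 64/Re with Re = ρVD/μ, so Darcy-Weisbach reduces to ΔP = 32μLV/D². Solving for V: V = ΔP·D²/(32μL) = 4.63e+05·(0.0166)²/(32·0.0489·27.5) = 2.965 m/s.
Check: Re = ρVD/μ = 946·2.965·0.0166/0.0489 = 952.1 < 2300, so the laminar assumption holds.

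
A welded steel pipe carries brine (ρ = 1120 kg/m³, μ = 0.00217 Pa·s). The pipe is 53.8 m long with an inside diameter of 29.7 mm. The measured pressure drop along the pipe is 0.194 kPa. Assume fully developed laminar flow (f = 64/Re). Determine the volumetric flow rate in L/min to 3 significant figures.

For laminar flow, f = 64/Re with Re = ρVD/μ, so Darcy-Weisbach reduces to ΔP = 32μLV/D². Solving for V: V = ΔP·D²/(32μL) = 194·(0.0297)²/(32·0.00217·53.8) = 0.04581 m/s.
Check: Re = ρVD/μ = 1120·0.04581·0.0297/0.00217 = 702.2 < 2300, so the laminar assumption holds.
Q = V·A = 0.04581·(π/4·0.0297²) = 3.173e-05 m³/s = 1.90 L/min.

Q ≈ 1.90 L/min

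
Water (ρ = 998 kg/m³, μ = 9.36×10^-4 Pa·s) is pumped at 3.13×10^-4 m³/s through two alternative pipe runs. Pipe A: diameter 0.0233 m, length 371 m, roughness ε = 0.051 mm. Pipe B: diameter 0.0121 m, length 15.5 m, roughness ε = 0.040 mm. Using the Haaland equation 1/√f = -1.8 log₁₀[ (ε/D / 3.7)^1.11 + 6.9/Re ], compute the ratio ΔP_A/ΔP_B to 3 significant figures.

Pipe A: V = Q/A = 0.000313/0.0004264 = 0.7341 m/s; Re = 1.824e+04; ε/D = 0.00219; Haaland → f = 0.03025; ΔP_A = f(L/D)(ρV²/2) = 1.295e+05 Pa.
Pipe B: V = Q/A = 0.000313/0.000115 = 2.722 m/s; Re = 3.512e+04; ε/D = 0.00331; Haaland → f = 0.02986; ΔP_B = f(L/D)(ρV²/2) = 1.414e+05 Pa.
ΔP_A/ΔP_B = 1.295e+05/1.414e+05 = 0.916.

ΔP_A/ΔP_B ≈ 0.916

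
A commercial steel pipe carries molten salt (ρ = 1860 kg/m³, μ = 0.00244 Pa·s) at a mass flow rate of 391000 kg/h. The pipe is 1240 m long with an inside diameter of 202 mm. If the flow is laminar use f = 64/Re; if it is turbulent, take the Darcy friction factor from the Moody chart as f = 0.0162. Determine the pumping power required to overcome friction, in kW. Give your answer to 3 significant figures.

P ≈ 17.9 kW

ṁ = 391000 kg/h = 391000/3600 = 108.6 kg/s.
A = πD²/4 = π(0.202)²/4 = 0.03205 m²; mean velocity V = ṁ/(ρA) = 108.6/(1860 · 0.03205) = 1.822 m/s.
Reynolds number Re = ρVD/μ = 1860 · 1.822 · 0.202 / 0.00244 = 2.806e+05.
Re > 4000 → turbulent; use the Moody-chart value f = 0.0162.
Darcy-Weisbach: ΔP = f(L/D)(ρV²/2) = 0.0162·(1240/0.202)·(1860·1.822²/2) = 0.0162·6139·3088 = 3.07e+05 Pa.
Q = ṁ/ρ = 108.6/1860 = 0.05839 m³/s.
Pumping power P = QΔP = 0.05839·3.07e+05 = 17930 W = 17.9 kW.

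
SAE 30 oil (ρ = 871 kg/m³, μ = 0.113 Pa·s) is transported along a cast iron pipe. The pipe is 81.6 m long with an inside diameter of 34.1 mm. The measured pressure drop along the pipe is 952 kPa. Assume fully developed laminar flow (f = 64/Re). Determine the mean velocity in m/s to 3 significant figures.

For laminar flow, f = 64/Re with Re = ρVD/μ, so Darcy-Weisbach reduces to ΔP = 32μLV/D². Solving for V: V = ΔP·D²/(32μL) = 9.52e+05·(0.0341)²/(32·0.113·81.6) = 3.752 m/s.
Check: Re = ρVD/μ = 871·3.752·0.0341/0.113 = 986.1 < 2300, so the laminar assumption holds.

V ≈ 3.75 m/s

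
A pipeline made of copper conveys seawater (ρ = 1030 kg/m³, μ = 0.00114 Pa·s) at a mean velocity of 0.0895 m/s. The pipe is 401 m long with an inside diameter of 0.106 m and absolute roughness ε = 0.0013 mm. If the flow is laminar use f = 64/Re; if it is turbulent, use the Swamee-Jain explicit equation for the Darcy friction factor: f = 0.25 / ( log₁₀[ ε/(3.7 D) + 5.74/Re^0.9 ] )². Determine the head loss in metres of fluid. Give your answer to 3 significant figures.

h_f ≈ 0.0500 m

Reynolds number Re = ρVD/μ = 1030 · 0.0895 · 0.106 / 0.00114 = 8572.
Re > 4000 → turbulent. Relative roughness ε/D = 1.3e-06/0.106 = 1.23e-05. Swamee-Jain: f = 0.25/(log₁₀[1.23e-05/3.7 + 5.74/8572^0.9])² = 0.25/(log₁₀[3.31e-06 + 0.00166])² = 0.25/(-2.78)² = 0.03235.
Darcy-Weisbach: ΔP = f(L/D)(ρV²/2) = 0.03235·(401/0.106)·(1030·0.0895²/2) = 0.03235·3783·4.125 = 504.8 Pa.
Head loss h_f = ΔP/(ρg) = 504.8/(1030·9.81) = 0.0500 m.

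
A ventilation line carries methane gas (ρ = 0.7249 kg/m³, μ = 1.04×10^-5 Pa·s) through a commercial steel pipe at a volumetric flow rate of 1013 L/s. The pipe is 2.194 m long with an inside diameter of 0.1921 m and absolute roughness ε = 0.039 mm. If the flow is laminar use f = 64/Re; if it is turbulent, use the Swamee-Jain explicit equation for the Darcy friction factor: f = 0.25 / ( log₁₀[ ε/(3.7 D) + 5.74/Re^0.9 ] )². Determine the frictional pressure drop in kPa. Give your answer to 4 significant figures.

Q = 1013 L/s = 1013/1000 = 1.013 m³/s.
Cross-sectional area A = πD²/4 = π(0.1921)²/4 = 0.02898 m²; mean velocity V = Q/A = 1.013/0.02898 = 34.95 m/s.
Reynolds number Re = ρVD/μ = 0.7249 · 34.95 · 0.1921 / 1.04e-05 = 4.68e+05.
Re > 4000 → turbulent. Relative roughness ε/D = 3.9e-05/0.1921 = 0.000203. Swamee-Jain: f = 0.25/(log₁₀[0.000203/3.7 + 5.74/4.68e+05^0.9])² = 0.25/(log₁₀[5.49e-05 + 4.53e-05])² = 0.25/(-3.999)² = 0.01563.
Darcy-Weisbach: ΔP = f(L/D)(ρV²/2) = 0.01563·(2.194/0.1921)·(0.7249·34.95²/2) = 0.01563·11.42·442.8 = 79.04 Pa.
ΔP = 79.04 Pa = 0.07904 kPa.

ΔP ≈ 0.07904 kPa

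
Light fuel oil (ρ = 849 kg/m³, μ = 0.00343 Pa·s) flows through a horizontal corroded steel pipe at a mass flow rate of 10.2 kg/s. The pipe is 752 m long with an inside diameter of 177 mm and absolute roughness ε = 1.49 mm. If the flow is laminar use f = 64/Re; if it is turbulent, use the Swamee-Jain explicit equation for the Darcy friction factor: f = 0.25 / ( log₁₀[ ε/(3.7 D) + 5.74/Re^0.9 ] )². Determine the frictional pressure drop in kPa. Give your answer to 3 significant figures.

A = πD²/4 = π(0.177)²/4 = 0.02461 m²; mean velocity V = ṁ/(ρA) = 10.2/(849 · 0.02461) = 0.4883 m/s.
Reynolds number Re = ρVD/μ = 849 · 0.4883 · 0.177 / 0.00343 = 2.139e+04.
Re > 4000 → turbulent. Relative roughness ε/D = 0.00149/0.177 = 0.00842. Swamee-Jain: f = 0.25/(log₁₀[0.00842/3.7 + 5.74/2.139e+04^0.9])² = 0.25/(log₁₀[0.00228 + 0.000727])² = 0.25/(-2.523)² = 0.03929.
Darcy-Weisbach: ΔP = f(L/D)(ρV²/2) = 0.03929·(752/0.177)·(849·0.4883²/2) = 0.03929·4249·101.2 = 1.689e+04 Pa.
ΔP = 1.689e+04 Pa = 16.9 kPa.

ΔP ≈ 16.9 kPa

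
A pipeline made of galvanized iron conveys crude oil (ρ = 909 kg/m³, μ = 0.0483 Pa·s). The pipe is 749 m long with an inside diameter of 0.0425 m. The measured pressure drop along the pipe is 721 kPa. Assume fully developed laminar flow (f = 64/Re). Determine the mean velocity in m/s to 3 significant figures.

V ≈ 1.12 m/s

For laminar flow, f = 64/Re with Re = ρVD/μ, so Darcy-Weisbach reduces to ΔP = 32μLV/D². Solving for V: V = ΔP·D²/(32μL) = 7.21e+05·(0.0425)²/(32·0.0483·749) = 1.125 m/s.
Check: Re = ρVD/μ = 909·1.125·0.0425/0.0483 = 899.8 < 2300, so the laminar assumption holds.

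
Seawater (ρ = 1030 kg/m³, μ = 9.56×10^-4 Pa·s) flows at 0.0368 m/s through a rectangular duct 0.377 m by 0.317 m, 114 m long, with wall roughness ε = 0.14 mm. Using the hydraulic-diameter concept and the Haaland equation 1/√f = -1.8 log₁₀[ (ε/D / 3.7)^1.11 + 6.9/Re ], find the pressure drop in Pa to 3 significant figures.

ΔP ≈ 6.69 Pa

Hydraulic diameter D_h = 4A/P = 4·(0.377·0.317)/(2·(0.377+0.317)) = 0.478/1.388 = 0.3444 m.
Re = ρVD_h/μ = 1030·0.0368·0.3444/0.000956 = 1.366e+04.
ε/D_h = 0.00014/0.3444 = 0.000406; Haaland gives 1/√f = -1.8 log₁₀[4.03e-05+0.000505] = 5.874, so f = 0.02899.
ΔP = f(L/D_h)(ρV²/2) = 0.02899·114/0.3444·0.6974 = 6.692 Pa.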